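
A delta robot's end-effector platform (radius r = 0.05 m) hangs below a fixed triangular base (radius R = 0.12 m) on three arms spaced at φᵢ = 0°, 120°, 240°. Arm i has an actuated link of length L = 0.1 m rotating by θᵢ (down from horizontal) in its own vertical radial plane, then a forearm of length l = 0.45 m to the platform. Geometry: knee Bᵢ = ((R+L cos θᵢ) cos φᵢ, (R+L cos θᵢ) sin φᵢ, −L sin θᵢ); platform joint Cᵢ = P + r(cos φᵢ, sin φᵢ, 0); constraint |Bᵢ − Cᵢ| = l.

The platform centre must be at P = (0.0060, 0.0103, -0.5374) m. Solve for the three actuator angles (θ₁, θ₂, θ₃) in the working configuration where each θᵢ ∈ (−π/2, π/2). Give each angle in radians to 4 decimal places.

φ1=0.0° → target in arm frame (0.0060, 0.0103)
  A=0.0640, B=-0.5374, C=(l²−L²−A²−y'²−z²)/(2L)=-0.5025
  √(A²+B²)=0.5412;  θ1 = -1.4523+2.7612 ≈ 1.3089
φ2=120.0° → target in arm frame (0.0059, -0.0103)
  A cos θ + B sin θ = C:  0.0641·cos θ + -0.5374·sin θ = -0.5026
  γ=atan2(-0.5374,0.0641)=-1.4521;  ψ=arccos(-0.9286)=2.7614;  θ2=γ+ψ≈1.3093
φ3=240.0° → target in arm frame (-0.0119, 0.0000)
  A=0.0819, B=-0.5374, C=(l²−L²−A²−y'²−z²)/(2L)=-0.5150
  θ3 = atan2(B,A) + arccos(C/0.5436) = 1.3965

θ₁ = 1.3089, θ₂ = 1.3093, θ₃ = 1.3965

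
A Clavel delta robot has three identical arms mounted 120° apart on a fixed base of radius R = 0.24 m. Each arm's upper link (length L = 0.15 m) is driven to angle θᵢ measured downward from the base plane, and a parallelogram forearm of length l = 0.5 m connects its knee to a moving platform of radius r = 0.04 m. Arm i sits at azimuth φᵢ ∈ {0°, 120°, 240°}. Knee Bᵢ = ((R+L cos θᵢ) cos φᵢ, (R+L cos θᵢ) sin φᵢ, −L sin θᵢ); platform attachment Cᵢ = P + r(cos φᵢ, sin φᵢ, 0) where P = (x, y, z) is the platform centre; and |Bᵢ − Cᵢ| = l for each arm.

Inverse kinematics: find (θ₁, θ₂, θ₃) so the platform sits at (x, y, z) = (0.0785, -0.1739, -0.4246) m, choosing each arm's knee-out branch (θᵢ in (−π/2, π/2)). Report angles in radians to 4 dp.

arm 1 (φ=0.0°): x'=0.0785, y'=-0.1739
  A cos θ + B sin θ = C:  0.1215·cos θ + -0.4246·sin θ = 0.0074
  γ=atan2(-0.4246,0.1215)=-1.2921;  ψ=arccos(0.0167)=1.5541;  θ1=γ+ψ≈0.2620
arm 2 (φ=120.0°): x'=-0.1899, y'=0.0190
  A=0.3899, B=-0.4246, C=(l²−L²−A²−y'²−z²)/(2L)=-0.3504
  √(A²+B²)=0.5764;  θ2 = -0.8280+2.2243 ≈ 1.3962
φ3=240.0° → target in arm frame (0.1114, 0.1549)
  e−x'=0.0886;  (l²−L²−(e−x')²−y'²−z²)/2L = 0.0512
  θ3 = atan2(B,A) + arccos(C/0.4338) = 0.0876

θ₁ = 0.2620, θ₂ = 1.3962, θ₃ = 0.0876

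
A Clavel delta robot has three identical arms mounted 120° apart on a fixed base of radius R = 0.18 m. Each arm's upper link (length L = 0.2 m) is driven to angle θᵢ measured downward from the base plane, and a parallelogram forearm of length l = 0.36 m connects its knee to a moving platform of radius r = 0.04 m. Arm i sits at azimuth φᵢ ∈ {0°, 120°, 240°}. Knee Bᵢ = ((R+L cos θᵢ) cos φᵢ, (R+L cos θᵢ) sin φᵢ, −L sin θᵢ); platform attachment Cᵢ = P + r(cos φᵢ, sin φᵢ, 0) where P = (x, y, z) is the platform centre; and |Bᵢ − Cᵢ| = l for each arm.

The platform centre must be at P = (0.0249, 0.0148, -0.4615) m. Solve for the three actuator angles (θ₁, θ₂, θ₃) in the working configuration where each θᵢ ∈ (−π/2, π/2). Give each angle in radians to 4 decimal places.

φ1=0.0° → target in arm frame (0.0249, 0.0148)
  A cos θ + B sin θ = C:  0.1151·cos θ + -0.4615·sin θ = -0.3421
  γ=atan2(-0.4615,0.1151)=-1.3264;  ψ=arccos(-0.7193)=2.3736;  θ1=γ+ψ≈1.0472
arm 2 (φ=120.0°): x'=0.0004, y'=-0.0290
  A=0.1396, B=-0.4615, C=(l²−L²−A²−y'²−z²)/(2L)=-0.3593
  θ2 = atan2(B,A) + arccos(C/0.4822) = 1.1346
rotate P by −φ3: (-0.0253, 0.0142, -0.4615)
  A cos θ + B sin θ = C:  0.1653·cos θ + -0.4615·sin θ = -0.3772
  θ3 = atan2(B,A) + arccos(C/0.4902) = 1.2220

θ₁ = 1.0472, θ₂ = 1.1346, θ₃ = 1.2220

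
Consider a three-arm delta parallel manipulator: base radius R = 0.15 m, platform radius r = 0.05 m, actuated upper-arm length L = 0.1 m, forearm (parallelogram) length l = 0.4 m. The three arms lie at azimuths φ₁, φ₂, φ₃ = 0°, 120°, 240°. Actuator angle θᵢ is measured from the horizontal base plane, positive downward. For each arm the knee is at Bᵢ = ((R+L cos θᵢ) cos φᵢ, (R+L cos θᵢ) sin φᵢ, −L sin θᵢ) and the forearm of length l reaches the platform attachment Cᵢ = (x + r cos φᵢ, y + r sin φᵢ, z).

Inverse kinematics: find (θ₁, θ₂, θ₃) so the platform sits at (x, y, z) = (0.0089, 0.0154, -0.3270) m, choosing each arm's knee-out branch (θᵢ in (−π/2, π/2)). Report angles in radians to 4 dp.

θ₁ = -0.2619, θ₂ = -0.2619, θ₃ = -0.0877

rotate P by −φ1: (0.0089, 0.0154, -0.3270)
  A cos θ + B sin θ = C:  0.0911·cos θ + -0.3270·sin θ = 0.1727
  √(A²+B²)=0.3395;  θ1 = -1.2991+1.0371 ≈ -0.2619
φ2=120.0° → target in arm frame (0.0089, -0.0154)
  A=0.0911, B=-0.3270, C=(l²−L²−A²−y'²−z²)/(2L)=0.1727
  √(A²+B²)=0.3395;  θ2 = -1.2991+1.0372 ≈ -0.2619
rotate P by −φ3: (-0.0178, 0.0000, -0.3270)
  A cos θ + B sin θ = C:  0.1178·cos θ + -0.3270·sin θ = 0.1460
  √(A²+B²)=0.3476;  θ3 = -1.2251+1.1373 ≈ -0.0877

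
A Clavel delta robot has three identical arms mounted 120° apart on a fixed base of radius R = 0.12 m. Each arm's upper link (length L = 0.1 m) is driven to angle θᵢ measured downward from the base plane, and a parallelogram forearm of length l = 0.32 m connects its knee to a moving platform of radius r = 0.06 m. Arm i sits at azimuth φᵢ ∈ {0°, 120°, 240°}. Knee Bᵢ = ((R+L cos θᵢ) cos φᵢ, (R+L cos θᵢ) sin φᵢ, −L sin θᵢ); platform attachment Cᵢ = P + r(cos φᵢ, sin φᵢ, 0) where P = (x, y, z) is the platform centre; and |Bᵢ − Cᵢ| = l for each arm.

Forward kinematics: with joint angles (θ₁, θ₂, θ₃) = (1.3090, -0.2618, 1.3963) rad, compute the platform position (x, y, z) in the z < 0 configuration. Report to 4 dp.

(-0.0904, 0.1839, -0.2902)

arm 1 at φ=0.0°: (R−r)+L cos θ1 = 0.0859;  S1 = (0.0859, 0.0000, -0.0966)
S2 = (0.1566·cos120.0°, 0.1566·sin120.0°, 0.0259) = (-0.0783, 0.1356, 0.0259)
arm 3 at φ=240.0°: (R−r)+L cos θ3 = 0.0774;  S3 = (-0.0387, -0.0670, -0.0985)
|S₂|²−|S₁|² = 0.0085;  |S₃|²−|S₁|² = -0.0010
plane₁₂: -0.3284x+0.2712y+0.2449z = 0.0085
det = 0.1116;  x = -0.0077+0.2850z,  y = 0.0220+-0.5581z
into |P−S₁|² = l²: 1.3927z² + 0.1153z + -0.0838 = 0;  Δ = 0.4803;  z = -0.2902 or 0.2074 → z<0 root = -0.2902
x = -0.0904, y = 0.1839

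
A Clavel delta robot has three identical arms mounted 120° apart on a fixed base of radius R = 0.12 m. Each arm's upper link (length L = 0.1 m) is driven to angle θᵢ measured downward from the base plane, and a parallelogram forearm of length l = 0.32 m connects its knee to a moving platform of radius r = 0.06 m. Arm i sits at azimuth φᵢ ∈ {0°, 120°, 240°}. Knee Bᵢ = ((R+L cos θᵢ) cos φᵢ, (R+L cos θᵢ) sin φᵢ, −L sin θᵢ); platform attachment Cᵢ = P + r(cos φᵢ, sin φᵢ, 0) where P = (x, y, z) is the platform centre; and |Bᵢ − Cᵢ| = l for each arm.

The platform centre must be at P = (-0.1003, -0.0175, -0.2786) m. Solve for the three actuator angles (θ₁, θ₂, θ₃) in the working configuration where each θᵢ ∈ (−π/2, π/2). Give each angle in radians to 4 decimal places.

θ₁ = 0.6976, θ₂ = -0.0003, θ₃ = -0.1749

rotate P by −φ1: (-0.1003, -0.0175, -0.2786)
  e−x'=0.1603;  (l²−L²−(e−x')²−y'²−z²)/2L = -0.0561
  √(A²+B²)=0.3214;  θ1 = -1.0487+1.7462 ≈ 0.6976
arm 2 (φ=120.0°): x'=0.0350, y'=0.0956
  A cos θ + B sin θ = C:  0.0250·cos θ + -0.2786·sin θ = 0.0251
  √(A²+B²)=0.2797;  θ2 = -1.4813+1.4810 ≈ -0.0003
arm 3 (φ=240.0°): x'=0.0653, y'=-0.0781
  A=-0.0053, B=-0.2786, C=(l²−L²−A²−y'²−z²)/(2L)=0.0433
  γ=atan2(-0.2786,-0.0053)=-1.5898;  ψ=arccos(0.1553)=1.4149;  θ3=γ+ψ≈-0.1749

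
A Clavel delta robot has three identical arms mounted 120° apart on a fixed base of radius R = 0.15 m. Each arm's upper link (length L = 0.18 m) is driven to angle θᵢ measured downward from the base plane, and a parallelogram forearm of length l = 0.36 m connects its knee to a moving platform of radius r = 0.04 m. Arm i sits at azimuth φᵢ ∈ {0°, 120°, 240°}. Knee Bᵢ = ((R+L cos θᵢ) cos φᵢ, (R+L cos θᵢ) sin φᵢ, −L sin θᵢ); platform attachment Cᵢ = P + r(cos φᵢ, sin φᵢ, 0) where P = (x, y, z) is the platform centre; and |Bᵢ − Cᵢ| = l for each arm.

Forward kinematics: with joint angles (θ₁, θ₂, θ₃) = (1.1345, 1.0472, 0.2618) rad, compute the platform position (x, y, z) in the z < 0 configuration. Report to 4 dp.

φ1=0.0°: virtual centre (0.1861, 0.0000, -0.1631), radius l
arm 2 at φ=120.0°: e+L cos θ2 = 0.2000;  S2 = (-0.1000, 0.1732, -0.1559)
S3 = (0.2839·cos240.0°, 0.2839·sin240.0°, -0.0466) = (-0.1419, -0.2458, -0.0466)
|S₂|²−|S₁|² = 0.0031;  |S₃|²−|S₁|² = 0.0215
[-0.5721 0.3464 0.0145]·P = 0.0031;  [-0.6560 -0.4917 0.2331]·P = 0.0215
det = 0.5085;  x = -0.0176+0.1728z,  y = -0.0203+0.2435z
sphere 1 gives Az²+Bz+C=0 with A=1.0892, B=0.2460, C=-0.0611;  B²−4AC=0.3267;  roots -0.3753, 0.1494;  negative root z = -0.3753
x = -0.0825, y = -0.1117

(-0.0825, -0.1117, -0.3753)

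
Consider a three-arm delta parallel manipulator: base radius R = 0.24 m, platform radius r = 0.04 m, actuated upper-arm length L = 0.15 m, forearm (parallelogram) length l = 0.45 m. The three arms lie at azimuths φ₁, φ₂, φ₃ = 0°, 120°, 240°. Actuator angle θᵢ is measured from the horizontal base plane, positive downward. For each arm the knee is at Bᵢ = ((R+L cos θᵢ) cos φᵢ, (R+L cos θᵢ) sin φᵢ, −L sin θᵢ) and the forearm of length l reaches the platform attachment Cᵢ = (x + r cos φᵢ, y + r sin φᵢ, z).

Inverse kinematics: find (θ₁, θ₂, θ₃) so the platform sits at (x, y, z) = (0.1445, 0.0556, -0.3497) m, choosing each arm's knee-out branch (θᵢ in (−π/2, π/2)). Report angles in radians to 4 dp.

θ₁ = -0.3492, θ₂ = 0.6979, θ₃ = 1.1342

rotate P by −φ1: (0.1445, 0.0556, -0.3497)
  e−x'=0.0555;  (l²−L²−(e−x')²−y'²−z²)/2L = 0.1718
  √(A²+B²)=0.3541;  θ1 = -1.4134+1.0642 ≈ -0.3492
rotate P by −φ2: (-0.0241, -0.1529, -0.3497)
  A=0.2241, B=-0.3497, C=(l²−L²−A²−y'²−z²)/(2L)=-0.0530
  θ2 = atan2(B,A) + arccos(C/0.4153) = 0.6979
arm 3 (φ=240.0°): x'=-0.1204, y'=0.0973
  A cos θ + B sin θ = C:  0.3204·cos θ + -0.3497·sin θ = -0.1814
  √(A²+B²)=0.4743;  θ3 = -0.8291+1.9633 ≈ 1.1342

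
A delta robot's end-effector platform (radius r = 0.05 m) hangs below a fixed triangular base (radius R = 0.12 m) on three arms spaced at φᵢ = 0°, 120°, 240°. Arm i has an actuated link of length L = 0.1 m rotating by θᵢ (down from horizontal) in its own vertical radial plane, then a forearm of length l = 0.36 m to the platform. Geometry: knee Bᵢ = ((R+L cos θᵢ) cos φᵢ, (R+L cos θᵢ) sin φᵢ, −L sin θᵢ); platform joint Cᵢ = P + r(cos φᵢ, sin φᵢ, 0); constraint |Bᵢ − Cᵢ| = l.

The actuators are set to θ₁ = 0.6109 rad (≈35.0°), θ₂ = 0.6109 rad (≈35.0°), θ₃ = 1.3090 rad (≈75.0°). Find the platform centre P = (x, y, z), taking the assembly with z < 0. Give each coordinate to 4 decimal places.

φ1=0.0°: virtual centre (0.1519, 0.0000, -0.0574), radius l
arm 2 at φ=120.0°: (R−r)+L cos θ2 = 0.1519;  centre 2 = (-0.0760, 0.1316, -0.0574)
centre 3 = (0.0959·cos240.0°, 0.0959·sin240.0°, -0.0966) = (-0.0479, -0.0830, -0.0966)
eliminate P² terms by subtracting sphere 1 from 2 and 3
linear system: -0.4557x+0.2631y = 0.0000−0.0000z; -0.3997x+-0.1661y = -0.0078−-0.0785z
det = 0.1809;  x = 0.0114+-0.1142z,  y = 0.0198+-0.1977z
sphere 1 gives Az²+Bz+C=0 with A=1.0521, B=0.1390, C=-0.1062;  B²−4AC=0.4662;  roots -0.3905, 0.2584;  negative root z = -0.3905
x = 0.0560, y = 0.0970

(0.0560, 0.0970, -0.3905)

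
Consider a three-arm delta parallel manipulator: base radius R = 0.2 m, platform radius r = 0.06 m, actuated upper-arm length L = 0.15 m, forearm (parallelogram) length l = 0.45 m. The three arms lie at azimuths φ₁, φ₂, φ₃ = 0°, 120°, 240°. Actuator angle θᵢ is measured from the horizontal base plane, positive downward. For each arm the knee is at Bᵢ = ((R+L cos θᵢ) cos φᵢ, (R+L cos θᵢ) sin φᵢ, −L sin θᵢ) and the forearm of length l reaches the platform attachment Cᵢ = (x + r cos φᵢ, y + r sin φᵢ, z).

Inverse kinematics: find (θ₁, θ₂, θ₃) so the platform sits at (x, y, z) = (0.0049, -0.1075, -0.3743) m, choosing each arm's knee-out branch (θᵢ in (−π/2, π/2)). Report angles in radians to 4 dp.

θ₁ = 0.2618, θ₂ = 0.6980, θ₃ = -0.1747

rotate P by −φ1: (0.0049, -0.1075, -0.3743)
  A cos θ + B sin θ = C:  0.1351·cos θ + -0.3743·sin θ = 0.0336
  γ=atan2(-0.3743,0.1351)=-1.2244;  ψ=arccos(0.0845)=1.4862;  θ1=γ+ψ≈0.2618
φ2=120.0° → target in arm frame (-0.0955, 0.0495)
  e−x'=0.2355;  (l²−L²−(e−x')²−y'²−z²)/2L = -0.0601
  √(A²+B²)=0.4422;  θ2 = -1.0091+1.7071 ≈ 0.6980
arm 3 (φ=240.0°): x'=0.0906, y'=0.0580
  e−x'=0.0494;  (l²−L²−(e−x')²−y'²−z²)/2L = 0.1137
  γ=atan2(-0.3743,0.0494)=-1.4397;  ψ=arccos(0.3011)=1.2650;  θ3=γ+ψ≈-0.1747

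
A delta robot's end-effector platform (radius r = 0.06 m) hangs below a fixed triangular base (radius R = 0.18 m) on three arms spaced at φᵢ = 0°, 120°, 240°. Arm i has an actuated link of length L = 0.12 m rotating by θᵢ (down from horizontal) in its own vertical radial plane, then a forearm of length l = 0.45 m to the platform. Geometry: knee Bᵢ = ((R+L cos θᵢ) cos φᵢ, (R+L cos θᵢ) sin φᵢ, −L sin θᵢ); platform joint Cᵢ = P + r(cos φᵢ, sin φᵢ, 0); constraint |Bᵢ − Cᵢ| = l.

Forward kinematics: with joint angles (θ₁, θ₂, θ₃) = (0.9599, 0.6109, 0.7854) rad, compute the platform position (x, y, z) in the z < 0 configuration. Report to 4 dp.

(-0.0439, 0.0247, -0.4826)

arm 1 at φ=0.0°: e+L cos θ1 = 0.1888;  S1 = (0.1888, 0.0000, -0.0983)
φ2=120.0°: virtual centre (-0.1091, 0.1890, -0.0688), radius l
S3 = (0.2049·cos240.0°, 0.2049·sin240.0°, -0.0849) = (-0.1024, -0.1774, -0.0849)
subtract pairs → two planes through P
linear system: -0.5960x+0.3781y = 0.0071−0.0589z; -0.5825x+-0.3548y = 0.0038−0.0269z
Cramer: x(z) = -0.0092+0.0720z;  y(z) = 0.0042-0.0424z
sphere 1 gives Az²+Bz+C=0 with A=1.0070, B=0.1677, C=-0.1536;  B²−4AC=0.6469;  roots -0.4826, 0.3161;  negative root z = -0.4826
x = -0.0439, y = 0.0247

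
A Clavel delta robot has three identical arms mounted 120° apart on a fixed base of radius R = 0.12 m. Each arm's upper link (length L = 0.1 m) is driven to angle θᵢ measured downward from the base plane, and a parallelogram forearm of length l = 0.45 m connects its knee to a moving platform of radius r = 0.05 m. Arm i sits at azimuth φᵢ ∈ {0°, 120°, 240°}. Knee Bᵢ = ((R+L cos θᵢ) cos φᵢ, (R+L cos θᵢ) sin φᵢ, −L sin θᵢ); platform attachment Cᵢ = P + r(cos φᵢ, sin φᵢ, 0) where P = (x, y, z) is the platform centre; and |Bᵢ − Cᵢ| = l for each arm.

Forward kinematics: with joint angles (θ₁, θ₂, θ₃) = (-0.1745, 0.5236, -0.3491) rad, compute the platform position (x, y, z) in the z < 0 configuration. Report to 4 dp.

(0.0442, -0.1230, -0.3973)

arm 1 at φ=0.0°: ρ1 = 0.1685;  S1 = (0.1685, 0.0000, 0.0174)
S2 = (0.1566·cos120.0°, 0.1566·sin120.0°, -0.0500) = (-0.0783, 0.1356, -0.0500)
S3 = (0.1640·cos240.0°, 0.1640·sin240.0°, 0.0342) = (-0.0820, -0.1420, 0.0342)
subtract pairs → two planes through P
plane₁₂: -0.4936x+0.2712y+-0.1347z = -0.0017
det = 0.2760;  x = 0.0023+-0.1055z,  y = -0.0019+0.3047z
quadratic in z: (1.1040)z²+(-0.0008)z+(-0.1746)=0, √Δ=0.8781 → z ∈ {-0.3973, 0.3980}; z = -0.3973 (taking z<0)
x = 0.0442, y = -0.1230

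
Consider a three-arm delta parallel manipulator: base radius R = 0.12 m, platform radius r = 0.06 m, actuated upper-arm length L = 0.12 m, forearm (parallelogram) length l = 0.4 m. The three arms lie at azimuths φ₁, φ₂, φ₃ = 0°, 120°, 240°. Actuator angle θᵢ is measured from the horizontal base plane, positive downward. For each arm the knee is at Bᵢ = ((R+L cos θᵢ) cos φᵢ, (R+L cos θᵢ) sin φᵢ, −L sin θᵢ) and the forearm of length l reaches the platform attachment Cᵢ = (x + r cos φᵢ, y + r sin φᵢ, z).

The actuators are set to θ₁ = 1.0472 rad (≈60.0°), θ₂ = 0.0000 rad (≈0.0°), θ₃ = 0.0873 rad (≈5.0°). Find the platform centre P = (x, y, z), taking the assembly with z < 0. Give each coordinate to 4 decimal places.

arm 1 at φ=0.0°: e+L cos θ1 = 0.1200;  O1 = (0.1200, 0.0000, -0.1039)
O2 = (0.1800·cos120.0°, 0.1800·sin120.0°, 0.0000) = (-0.0900, 0.1559, 0.0000)
arm 3 at φ=240.0°: e+L cos θ3 = 0.1795;  O3 = (-0.0898, -0.1555, -0.0105)
eliminate P² terms by subtracting sphere 1 from 2 and 3
[-0.4200 0.3118 0.2078]·P = 0.0072;  [-0.4195 -0.3110 0.1869]·P = 0.0071
Cramer: x(z) = -0.0171+0.4702z;  y(z) = 0.0001-0.0333z
quadratic in z: (1.2222)z²+(0.0789)z+(-0.1304)=0, √Δ=0.8023 → z ∈ {-0.3605, 0.2960}; z = -0.3605 (taking z<0)
x = -0.1866, y = 0.0121

(-0.1866, 0.0121, -0.3605)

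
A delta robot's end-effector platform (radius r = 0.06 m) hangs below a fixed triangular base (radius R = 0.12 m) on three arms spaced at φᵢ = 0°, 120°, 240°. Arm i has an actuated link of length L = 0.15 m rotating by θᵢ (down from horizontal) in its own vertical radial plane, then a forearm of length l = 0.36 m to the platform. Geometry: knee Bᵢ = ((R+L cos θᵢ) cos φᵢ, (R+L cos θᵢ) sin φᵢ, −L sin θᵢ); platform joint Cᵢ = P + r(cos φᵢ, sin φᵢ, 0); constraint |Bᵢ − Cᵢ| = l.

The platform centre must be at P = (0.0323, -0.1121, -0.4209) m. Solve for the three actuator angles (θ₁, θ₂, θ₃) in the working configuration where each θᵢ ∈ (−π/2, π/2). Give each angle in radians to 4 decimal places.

arm 1 (φ=0.0°): x'=0.0323, y'=-0.1121
  A=0.0277, B=-0.4209, C=(l²−L²−A²−y'²−z²)/(2L)=-0.2780
  γ=atan2(-0.4209,0.0277)=-1.5051;  ψ=arccos(-0.6590)=2.2903;  θ1=γ+ψ≈0.7852
arm 2 (φ=120.0°): x'=-0.1132, y'=0.0281
  A cos θ + B sin θ = C:  0.1732·cos θ + -0.4209·sin θ = -0.3362
  √(A²+B²)=0.4552;  θ2 = -1.1804+2.4018 ≈ 1.2214
φ3=240.0° → target in arm frame (0.0809, 0.0840)
  A cos θ + B sin θ = C:  -0.0209·cos θ + -0.4209·sin θ = -0.2585
  θ3 = atan2(B,A) + arccos(C/0.4214) = 0.6107

θ₁ = 0.7852, θ₂ = 1.2214, θ₃ = 0.6107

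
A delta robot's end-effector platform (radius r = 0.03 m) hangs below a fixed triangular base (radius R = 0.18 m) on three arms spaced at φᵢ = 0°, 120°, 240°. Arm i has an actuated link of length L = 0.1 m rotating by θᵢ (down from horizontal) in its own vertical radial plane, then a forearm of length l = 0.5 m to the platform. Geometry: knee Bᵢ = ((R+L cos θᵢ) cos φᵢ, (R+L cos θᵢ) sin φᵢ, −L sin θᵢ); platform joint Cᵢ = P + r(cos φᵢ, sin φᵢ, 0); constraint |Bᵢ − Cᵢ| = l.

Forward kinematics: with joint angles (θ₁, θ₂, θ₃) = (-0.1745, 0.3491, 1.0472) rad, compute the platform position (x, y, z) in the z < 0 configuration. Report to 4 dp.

(0.1144, 0.0859, -0.4566)

arm 1 at φ=0.0°: (R−r)+L cos θ1 = 0.2485;  centre 1 = (0.2485, 0.0000, 0.0174)
φ2=120.0°: virtual centre (-0.1220, 0.2113, -0.0342), radius l
centre 3 = (0.2000·cos240.0°, 0.2000·sin240.0°, -0.0866) = (-0.1000, -0.1732, -0.0866)
eliminate P² terms by subtracting sphere 1 from 2 and 3
plane₁₂: -0.7409x+0.4226y+-0.1031z = -0.0014
det = 0.5512;  x = 0.0120+-0.2242z,  y = 0.0178+-0.1491z
quadratic in z: (1.0725)z²+(0.0660)z+(-0.1935)=0, √Δ=0.9134 → z ∈ {-0.4566, 0.3951}; z = -0.4566 (taking z<0)
x = 0.1144, y = 0.0859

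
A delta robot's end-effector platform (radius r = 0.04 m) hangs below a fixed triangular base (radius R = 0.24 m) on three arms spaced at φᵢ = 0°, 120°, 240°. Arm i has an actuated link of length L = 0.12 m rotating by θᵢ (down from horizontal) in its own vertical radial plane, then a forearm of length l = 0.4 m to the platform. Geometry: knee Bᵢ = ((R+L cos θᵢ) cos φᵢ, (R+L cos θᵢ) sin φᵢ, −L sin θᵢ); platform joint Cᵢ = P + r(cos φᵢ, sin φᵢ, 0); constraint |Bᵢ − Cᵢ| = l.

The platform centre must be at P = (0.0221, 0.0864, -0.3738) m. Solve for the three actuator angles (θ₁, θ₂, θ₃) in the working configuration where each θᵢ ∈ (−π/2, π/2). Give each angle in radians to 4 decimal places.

rotate P by −φ1: (0.0221, 0.0864, -0.3738)
  A=0.1779, B=-0.3738, C=(l²−L²−A²−y'²−z²)/(2L)=-0.1385
  √(A²+B²)=0.4140;  θ1 = -1.1266+1.9119 ≈ 0.7853
arm 2 (φ=120.0°): x'=0.0638, y'=-0.0623
  A cos θ + B sin θ = C:  0.1362·cos θ + -0.3738·sin θ = -0.0690
  γ=atan2(-0.3738,0.1362)=-1.2213;  ψ=arccos(-0.1735)=1.7452;  θ2=γ+ψ≈0.5239
rotate P by −φ3: (-0.0859, -0.0241, -0.3738)
  e−x'=0.2859;  (l²−L²−(e−x')²−y'²−z²)/2L = -0.3185
  γ=atan2(-0.3738,0.2859)=-0.9179;  ψ=arccos(-0.6767)=2.3141;  θ3=γ+ψ≈1.3962

θ₁ = 0.7853, θ₂ = 0.5239, θ₃ = 1.3962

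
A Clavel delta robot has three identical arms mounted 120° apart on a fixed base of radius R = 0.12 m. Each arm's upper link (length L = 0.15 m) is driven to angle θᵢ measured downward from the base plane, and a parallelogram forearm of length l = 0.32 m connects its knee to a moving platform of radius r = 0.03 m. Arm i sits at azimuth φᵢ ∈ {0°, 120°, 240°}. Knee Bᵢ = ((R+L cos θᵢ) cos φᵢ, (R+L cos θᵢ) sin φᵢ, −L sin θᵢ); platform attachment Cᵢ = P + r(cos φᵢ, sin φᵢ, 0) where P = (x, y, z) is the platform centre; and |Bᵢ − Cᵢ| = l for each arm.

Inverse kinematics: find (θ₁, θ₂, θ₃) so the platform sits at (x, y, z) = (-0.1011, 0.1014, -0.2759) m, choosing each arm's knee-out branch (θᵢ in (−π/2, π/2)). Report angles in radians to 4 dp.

arm 1 (φ=0.0°): x'=-0.1011, y'=0.1014
  A=0.1911, B=-0.2759, C=(l²−L²−A²−y'²−z²)/(2L)=-0.1434
  √(A²+B²)=0.3356;  θ1 = -0.9650+2.0123 ≈ 1.0473
arm 2 (φ=120.0°): x'=0.1384, y'=0.0369
  A=-0.0484, B=-0.2759, C=(l²−L²−A²−y'²−z²)/(2L)=0.0003
  θ2 = atan2(B,A) + arccos(C/0.2801) = -0.1745
φ3=240.0° → target in arm frame (-0.0373, -0.1383)
  e−x'=0.1273;  (l²−L²−(e−x')²−y'²−z²)/2L = -0.1051
  γ=atan2(-0.2759,0.1273)=-1.1386;  ψ=arccos(-0.3459)=1.9240;  θ3=γ+ψ≈0.7854

θ₁ = 1.0473, θ₂ = -0.1745, θ₃ = 0.7854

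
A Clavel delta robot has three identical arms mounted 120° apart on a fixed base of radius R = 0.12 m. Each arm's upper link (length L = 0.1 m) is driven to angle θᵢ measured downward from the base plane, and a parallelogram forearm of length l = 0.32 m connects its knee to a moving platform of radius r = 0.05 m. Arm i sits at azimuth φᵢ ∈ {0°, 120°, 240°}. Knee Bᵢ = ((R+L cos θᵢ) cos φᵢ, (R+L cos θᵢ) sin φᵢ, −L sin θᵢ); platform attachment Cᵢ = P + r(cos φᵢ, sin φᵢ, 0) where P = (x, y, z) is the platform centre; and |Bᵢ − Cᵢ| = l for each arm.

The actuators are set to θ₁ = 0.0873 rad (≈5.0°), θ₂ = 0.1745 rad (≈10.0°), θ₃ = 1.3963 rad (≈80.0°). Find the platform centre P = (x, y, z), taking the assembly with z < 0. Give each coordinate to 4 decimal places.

S1 = (0.1696·cos0.0°, 0.1696·sin0.0°, -0.0087) = (0.1696, 0.0000, -0.0087)
S2 = (0.1685·cos120.0°, 0.1685·sin120.0°, -0.0174) = (-0.0842, 0.1459, -0.0174)
φ3=240.0°: virtual centre (-0.0437, -0.0757, -0.0985), radius l
subtract pairs → two planes through P
linear system: -0.5077x+0.2918y = -0.0002−-0.0173z; -0.4266x+-0.1513y = -0.0115−-0.1795z
Cramer: x(z) = 0.0168-0.2732z;  y(z) = 0.0287-0.4161z
quadratic in z: (1.2478)z²+(0.0770)z+(-0.0782)=0, √Δ=0.6293 → z ∈ {-0.2830, 0.2213}; z = -0.2830 (taking z<0)
x = 0.0941, y = 0.1465

(0.0941, 0.1465, -0.2830)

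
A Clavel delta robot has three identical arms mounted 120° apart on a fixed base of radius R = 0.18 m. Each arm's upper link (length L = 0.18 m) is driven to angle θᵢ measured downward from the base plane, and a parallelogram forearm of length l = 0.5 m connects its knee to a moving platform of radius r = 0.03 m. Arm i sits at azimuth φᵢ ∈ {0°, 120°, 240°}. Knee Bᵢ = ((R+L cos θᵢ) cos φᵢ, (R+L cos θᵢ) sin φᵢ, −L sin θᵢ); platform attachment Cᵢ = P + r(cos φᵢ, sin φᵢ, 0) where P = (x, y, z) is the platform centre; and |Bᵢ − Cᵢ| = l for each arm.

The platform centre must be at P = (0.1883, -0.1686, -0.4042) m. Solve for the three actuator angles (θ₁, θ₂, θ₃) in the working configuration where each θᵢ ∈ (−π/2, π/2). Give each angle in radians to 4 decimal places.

arm 1 (φ=0.0°): x'=0.1883, y'=-0.1686
  A=-0.0383, B=-0.4042, C=(l²−L²−A²−y'²−z²)/(2L)=0.0676
  √(A²+B²)=0.4060;  θ1 = -1.6653+1.4036 ≈ -0.2617
rotate P by −φ2: (-0.2402, -0.0788, -0.4042)
  e−x'=0.3902;  (l²−L²−(e−x')²−y'²−z²)/2L = -0.2895
  γ=atan2(-0.4042,0.3902)=-0.8031;  ψ=arccos(-0.5153)=2.1121;  θ2=γ+ψ≈1.3090
arm 3 (φ=240.0°): x'=0.0519, y'=0.2474
  e−x'=0.0981;  (l²−L²−(e−x')²−y'²−z²)/2L = -0.0461
  γ=atan2(-0.4042,0.0981)=-1.3326;  ψ=arccos(-0.1109)=1.6819;  θ3=γ+ψ≈0.3493

θ₁ = -0.2617, θ₂ = 1.3090, θ₃ = 0.3493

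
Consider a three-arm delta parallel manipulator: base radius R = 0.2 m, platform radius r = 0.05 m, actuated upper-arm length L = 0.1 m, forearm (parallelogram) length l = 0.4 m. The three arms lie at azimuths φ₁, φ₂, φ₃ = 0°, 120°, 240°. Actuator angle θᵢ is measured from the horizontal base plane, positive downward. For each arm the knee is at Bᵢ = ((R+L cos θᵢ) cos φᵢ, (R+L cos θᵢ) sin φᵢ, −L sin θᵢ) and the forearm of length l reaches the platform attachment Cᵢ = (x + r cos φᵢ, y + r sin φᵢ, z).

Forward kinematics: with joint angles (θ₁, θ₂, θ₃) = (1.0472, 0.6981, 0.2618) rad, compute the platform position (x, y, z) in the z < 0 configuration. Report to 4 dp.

centre 1 = (0.2000·cos0.0°, 0.2000·sin0.0°, -0.0866) = (0.2000, 0.0000, -0.0866)
arm 2 at φ=120.0°: e+L cos θ2 = 0.2266;  centre 2 = (-0.1133, 0.1962, -0.0643)
φ3=240.0°: virtual centre (-0.1233, -0.2136, -0.0259), radius l
eliminate P² terms by subtracting sphere 1 from 2 and 3
plane₁₂: -0.6266x+0.3925y+0.0447z = 0.0080
Cramer: x(z) = -0.0171+0.1280z;  y(z) = -0.0069+0.0906z
quadratic in z: (1.0246)z²+(0.1164)z+(-0.1053)=0, √Δ=0.6673 → z ∈ {-0.3824, 0.2688}; z = -0.3824 (taking z<0)
x = -0.0660, y = -0.0415

(-0.0660, -0.0415, -0.3824)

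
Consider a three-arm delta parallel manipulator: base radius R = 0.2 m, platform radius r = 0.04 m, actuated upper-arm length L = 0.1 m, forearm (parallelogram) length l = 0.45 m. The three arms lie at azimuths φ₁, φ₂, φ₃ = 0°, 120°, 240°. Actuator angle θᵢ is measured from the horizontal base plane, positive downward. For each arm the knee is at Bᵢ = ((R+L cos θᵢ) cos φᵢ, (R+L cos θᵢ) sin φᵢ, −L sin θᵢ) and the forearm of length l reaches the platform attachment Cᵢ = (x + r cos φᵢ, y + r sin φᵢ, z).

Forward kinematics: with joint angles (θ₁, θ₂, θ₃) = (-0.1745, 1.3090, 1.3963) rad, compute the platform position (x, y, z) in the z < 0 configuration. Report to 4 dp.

φ1=0.0°: virtual centre (0.2585, 0.0000, 0.0174), radius l
φ2=120.0°: virtual centre (-0.0929, 0.1610, -0.0966), radius l
O3 = (0.1774·cos240.0°, 0.1774·sin240.0°, -0.0985) = (-0.0887, -0.1536, -0.0985)
eliminate P² terms by subtracting sphere 1 from 2 and 3
plane₁₂: -0.7028x+0.3220y+-0.2279z = -0.0232
Cramer: x(z) = 0.0353-0.3291z;  y(z) = 0.0048-0.0105z
quadratic in z: (1.1084)z²+(0.1121)z+(-0.1523)=0, √Δ=0.8295 → z ∈ {-0.4247, 0.3236}; z = -0.4247 (taking z<0)
x = 0.1750, y = 0.0093

(0.1750, 0.0093, -0.4247)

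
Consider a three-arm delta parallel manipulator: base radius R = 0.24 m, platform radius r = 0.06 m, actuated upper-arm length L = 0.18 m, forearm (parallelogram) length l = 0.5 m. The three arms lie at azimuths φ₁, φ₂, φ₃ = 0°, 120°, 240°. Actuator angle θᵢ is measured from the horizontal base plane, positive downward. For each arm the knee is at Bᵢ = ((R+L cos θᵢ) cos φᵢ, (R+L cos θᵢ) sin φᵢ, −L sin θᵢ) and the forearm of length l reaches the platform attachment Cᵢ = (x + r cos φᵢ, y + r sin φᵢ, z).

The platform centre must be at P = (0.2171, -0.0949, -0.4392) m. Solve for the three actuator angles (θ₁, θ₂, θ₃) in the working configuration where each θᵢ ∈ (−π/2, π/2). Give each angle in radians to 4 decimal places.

θ₁ = -0.1746, θ₂ = 1.3960, θ₃ = 0.8724

rotate P by −φ1: (0.2171, -0.0949, -0.4392)
  A=-0.0371, B=-0.4392, C=(l²−L²−A²−y'²−z²)/(2L)=0.0398
  γ=atan2(-0.4392,-0.0371)=-1.6551;  ψ=arccos(0.0903)=1.4804;  θ1=γ+ψ≈-0.1746
rotate P by −φ2: (-0.1907, -0.1406, -0.4392)
  A cos θ + B sin θ = C:  0.3707·cos θ + -0.4392·sin θ = -0.3681
  γ=atan2(-0.4392,0.3707)=-0.8697;  ψ=arccos(-0.6404)=2.2658;  θ2=γ+ψ≈1.3960
arm 3 (φ=240.0°): x'=-0.0264, y'=0.2355
  A=0.2064, B=-0.4392, C=(l²−L²−A²−y'²−z²)/(2L)=-0.2037
  √(A²+B²)=0.4853;  θ3 = -1.1315+2.0040 ≈ 0.8724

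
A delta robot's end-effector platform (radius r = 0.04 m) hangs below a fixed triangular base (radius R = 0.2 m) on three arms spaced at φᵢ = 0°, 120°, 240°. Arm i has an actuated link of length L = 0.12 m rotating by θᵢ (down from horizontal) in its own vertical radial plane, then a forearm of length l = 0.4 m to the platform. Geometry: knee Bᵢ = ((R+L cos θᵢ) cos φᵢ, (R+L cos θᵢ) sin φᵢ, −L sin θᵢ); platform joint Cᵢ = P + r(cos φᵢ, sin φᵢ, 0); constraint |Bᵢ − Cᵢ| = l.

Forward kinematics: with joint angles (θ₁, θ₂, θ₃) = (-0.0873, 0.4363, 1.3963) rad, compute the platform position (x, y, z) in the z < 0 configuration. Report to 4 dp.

φ1=0.0°: virtual centre (0.2795, 0.0000, 0.0105), radius l
S2 = (0.2688·cos120.0°, 0.2688·sin120.0°, -0.0507) = (-0.1344, 0.2328, -0.0507)
φ3=240.0°: virtual centre (-0.0904, -0.1566, -0.1182), radius l
eliminate P² terms by subtracting sphere 1 from 2 and 3
plane₁₂: -0.8278x+0.4655y+-0.1223z = -0.0035
det = 0.6037;  x = 0.0261+-0.2618z,  y = 0.0391+-0.2028z
quadratic in z: (1.1097)z²+(0.0959)z+(-0.0942)=0, √Δ=0.6536 → z ∈ {-0.3377, 0.2512}; z = -0.3377 (taking z<0)
x = 0.1146, y = 0.1076

(0.1146, 0.1076, -0.3377)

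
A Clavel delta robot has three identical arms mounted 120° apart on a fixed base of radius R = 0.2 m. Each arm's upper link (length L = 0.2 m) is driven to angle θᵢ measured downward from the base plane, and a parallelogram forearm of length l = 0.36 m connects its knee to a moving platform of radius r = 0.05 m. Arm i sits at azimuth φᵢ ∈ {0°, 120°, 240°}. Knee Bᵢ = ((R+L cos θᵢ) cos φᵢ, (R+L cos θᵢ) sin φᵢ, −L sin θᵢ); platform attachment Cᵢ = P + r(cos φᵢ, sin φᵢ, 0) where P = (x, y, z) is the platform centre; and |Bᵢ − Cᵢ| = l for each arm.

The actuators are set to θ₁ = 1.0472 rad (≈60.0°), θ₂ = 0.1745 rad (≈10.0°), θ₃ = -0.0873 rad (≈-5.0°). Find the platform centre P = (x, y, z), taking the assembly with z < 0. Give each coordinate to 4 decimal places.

arm 1 at φ=0.0°: e+L cos θ1 = 0.2500;  centre 1 = (0.2500, 0.0000, -0.1732)
φ2=120.0°: virtual centre (-0.1735, 0.3005, -0.0347), radius l
arm 3 at φ=240.0°: e+L cos θ3 = 0.3492;  centre 3 = (-0.1746, -0.3024, 0.0174)
|centre ₂|²−|centre ₁|² = 0.0291;  |centre ₃|²−|centre ₁|² = 0.0298
[-0.8470 0.6010 0.2770]·P = 0.0291;  [-0.8492 -0.6049 0.3813]·P = 0.0298
det = 1.0227;  x = -0.0347+0.3879z,  y = -0.0005+0.0858z
sphere 1 gives Az²+Bz+C=0 with A=1.1578, B=0.1255, C=-0.0185;  B²−4AC=0.1016;  roots -0.1919, 0.0835;  negative root z = -0.1919
x = -0.1091, y = -0.0170

(-0.1091, -0.0170, -0.1919)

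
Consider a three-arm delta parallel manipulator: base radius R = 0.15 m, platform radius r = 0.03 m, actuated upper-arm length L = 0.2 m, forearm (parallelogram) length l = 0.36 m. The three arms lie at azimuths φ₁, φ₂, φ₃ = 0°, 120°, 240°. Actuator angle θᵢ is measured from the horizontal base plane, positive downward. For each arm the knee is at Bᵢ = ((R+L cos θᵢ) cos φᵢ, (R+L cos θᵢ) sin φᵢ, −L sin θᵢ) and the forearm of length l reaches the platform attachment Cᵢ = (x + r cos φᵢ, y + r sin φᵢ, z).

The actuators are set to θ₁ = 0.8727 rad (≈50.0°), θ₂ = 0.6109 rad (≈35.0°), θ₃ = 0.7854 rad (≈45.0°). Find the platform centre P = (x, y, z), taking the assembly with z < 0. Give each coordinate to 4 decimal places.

arm 1 at φ=0.0°: ρ1 = 0.2486;  O1 = (0.2486, 0.0000, -0.1532)
O2 = (0.2838·cos120.0°, 0.2838·sin120.0°, -0.1147) = (-0.1419, 0.2458, -0.1147)
φ3=240.0°: virtual centre (-0.1307, -0.2264, -0.1414), radius l
|O₂|²−|O₁|² = 0.0085;  |O₃|²−|O₁|² = 0.0031
linear system: -0.7809x+0.4916y = 0.0085−0.0770z; -0.7585x+-0.4528y = 0.0031−0.0236z
det = 0.7265;  x = -0.0074+0.0639z,  y = 0.0055+-0.0550z
sphere 1 gives Az²+Bz+C=0 with A=1.0071, B=0.2731, C=-0.0406;  B²−4AC=0.2381;  roots -0.3779, 0.1067;  negative root z = -0.3779
x = -0.0315, y = 0.0263

(-0.0315, 0.0263, -0.3779)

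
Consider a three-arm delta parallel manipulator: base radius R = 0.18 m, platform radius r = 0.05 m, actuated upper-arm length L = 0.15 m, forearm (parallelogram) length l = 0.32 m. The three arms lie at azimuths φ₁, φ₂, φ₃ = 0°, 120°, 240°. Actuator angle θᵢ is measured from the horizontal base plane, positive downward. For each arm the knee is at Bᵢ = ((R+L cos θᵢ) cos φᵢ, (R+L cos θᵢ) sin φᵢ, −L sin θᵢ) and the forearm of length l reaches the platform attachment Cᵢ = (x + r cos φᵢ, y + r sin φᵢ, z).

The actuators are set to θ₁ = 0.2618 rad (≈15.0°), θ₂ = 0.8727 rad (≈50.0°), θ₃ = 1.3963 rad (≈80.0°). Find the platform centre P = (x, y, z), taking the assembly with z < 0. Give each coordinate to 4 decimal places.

O1 = (0.2749·cos0.0°, 0.2749·sin0.0°, -0.0388) = (0.2749, 0.0000, -0.0388)
φ2=120.0°: virtual centre (-0.1132, 0.1961, -0.1149), radius l
arm 3 at φ=240.0°: (R−r)+L cos θ3 = 0.1560;  O3 = (-0.0780, -0.1351, -0.1477)
eliminate P² terms by subtracting sphere 1 from 2 and 3
linear system: -0.7762x+0.3922y = -0.0126−-0.1522z; -0.7058x+-0.2703y = -0.0309−-0.2178z
Cramer: x(z) = 0.0319-0.2601z;  y(z) = 0.0310-0.1267z
quadratic in z: (1.0837)z²+(0.1962)z+(-0.0409)=0, √Δ=0.4645 → z ∈ {-0.3048, 0.1238}; z = -0.3048 (taking z<0)
x = 0.1112, y = 0.0696

(0.1112, 0.0696, -0.3048)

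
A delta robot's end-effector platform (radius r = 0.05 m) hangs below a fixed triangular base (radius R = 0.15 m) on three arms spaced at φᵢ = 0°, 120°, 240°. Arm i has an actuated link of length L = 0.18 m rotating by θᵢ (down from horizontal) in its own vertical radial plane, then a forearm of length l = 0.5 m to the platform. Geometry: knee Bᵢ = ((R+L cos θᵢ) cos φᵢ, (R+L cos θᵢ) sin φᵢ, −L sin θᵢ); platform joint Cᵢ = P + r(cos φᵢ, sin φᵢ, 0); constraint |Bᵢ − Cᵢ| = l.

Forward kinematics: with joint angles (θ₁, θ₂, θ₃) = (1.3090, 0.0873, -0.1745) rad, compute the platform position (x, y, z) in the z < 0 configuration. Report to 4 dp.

arm 1 at φ=0.0°: ρ1 = 0.1466;  centre 1 = (0.1466, 0.0000, -0.1739)
φ2=120.0°: virtual centre (-0.1397, 0.2419, -0.0157), radius l
φ3=240.0°: virtual centre (-0.1386, -0.2401, 0.0313), radius l
subtract pairs → two planes through P
linear system: -0.5725x+0.4838y = 0.0265−0.3163z; -0.5704x+-0.4802y = 0.0261−0.4102z
det = 0.5509;  x = -0.0461+0.6360z,  y = 0.0003+0.0987z
sphere 1 gives Az²+Bz+C=0 with A=1.4143, B=0.1027, C=-0.1826;  B²−4AC=1.0438;  roots -0.3975, 0.3249;  negative root z = -0.3975
x = -0.2989, y = -0.0389

(-0.2989, -0.0389, -0.3975)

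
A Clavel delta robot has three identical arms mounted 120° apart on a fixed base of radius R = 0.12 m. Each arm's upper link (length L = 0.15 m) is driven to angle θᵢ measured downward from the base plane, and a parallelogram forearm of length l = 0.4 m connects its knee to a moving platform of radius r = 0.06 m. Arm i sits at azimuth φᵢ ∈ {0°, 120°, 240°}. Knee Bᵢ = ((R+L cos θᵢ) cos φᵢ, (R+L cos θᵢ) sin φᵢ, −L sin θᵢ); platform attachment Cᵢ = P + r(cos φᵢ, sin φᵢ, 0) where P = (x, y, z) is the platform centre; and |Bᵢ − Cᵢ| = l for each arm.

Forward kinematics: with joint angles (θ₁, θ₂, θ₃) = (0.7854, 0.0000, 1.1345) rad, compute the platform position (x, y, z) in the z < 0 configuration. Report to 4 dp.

(-0.0303, 0.1983, -0.3926)

O1 = (0.1661·cos0.0°, 0.1661·sin0.0°, -0.1061) = (0.1661, 0.0000, -0.1061)
φ2=120.0°: virtual centre (-0.1050, 0.1819, 0.0000), radius l
φ3=240.0°: virtual centre (-0.0617, -0.1069, -0.1359), radius l
eliminate P² terms by subtracting sphere 1 from 2 and 3
linear system: -0.5421x+0.3637y = 0.0053−0.2121z; -0.4555x+-0.2137y = -0.0051−-0.0598z
det = 0.2815;  x = 0.0026+0.0838z,  y = 0.0184+-0.4583z
quadratic in z: (1.2171)z²+(0.1679)z+(-0.1217)=0, √Δ=0.7878 → z ∈ {-0.3926, 0.2547}; z = -0.3926 (taking z<0)
x = -0.0303, y = 0.1983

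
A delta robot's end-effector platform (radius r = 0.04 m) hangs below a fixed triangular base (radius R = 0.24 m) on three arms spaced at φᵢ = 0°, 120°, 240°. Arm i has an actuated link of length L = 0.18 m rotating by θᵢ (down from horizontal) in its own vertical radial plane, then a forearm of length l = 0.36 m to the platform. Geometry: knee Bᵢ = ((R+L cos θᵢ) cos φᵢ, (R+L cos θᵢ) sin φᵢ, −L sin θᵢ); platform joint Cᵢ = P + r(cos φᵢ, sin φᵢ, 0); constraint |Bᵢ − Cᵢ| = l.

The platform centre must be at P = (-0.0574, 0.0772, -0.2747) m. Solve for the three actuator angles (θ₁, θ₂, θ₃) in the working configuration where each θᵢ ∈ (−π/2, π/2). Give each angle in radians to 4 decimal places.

φ1=0.0° → target in arm frame (-0.0574, 0.0772)
  A cos θ + B sin θ = C:  0.2574·cos θ + -0.2747·sin θ = -0.1402
  θ1 = atan2(B,A) + arccos(C/0.3765) = 1.1345
φ2=120.0° → target in arm frame (0.0956, 0.0111)
  A=0.1044, B=-0.2747, C=(l²−L²−A²−y'²−z²)/(2L)=0.0297
  γ=atan2(-0.2747,0.1044)=-1.2075;  ψ=arccos(0.1012)=1.4694;  θ2=γ+ψ≈0.2619
φ3=240.0° → target in arm frame (-0.0382, -0.0883)
  e−x'=0.2382;  (l²−L²−(e−x')²−y'²−z²)/2L = -0.1188
  √(A²+B²)=0.3636;  θ3 = -0.8565+1.9038 ≈ 1.0472

θ₁ = 1.1345, θ₂ = 0.2619, θ₃ = 1.0472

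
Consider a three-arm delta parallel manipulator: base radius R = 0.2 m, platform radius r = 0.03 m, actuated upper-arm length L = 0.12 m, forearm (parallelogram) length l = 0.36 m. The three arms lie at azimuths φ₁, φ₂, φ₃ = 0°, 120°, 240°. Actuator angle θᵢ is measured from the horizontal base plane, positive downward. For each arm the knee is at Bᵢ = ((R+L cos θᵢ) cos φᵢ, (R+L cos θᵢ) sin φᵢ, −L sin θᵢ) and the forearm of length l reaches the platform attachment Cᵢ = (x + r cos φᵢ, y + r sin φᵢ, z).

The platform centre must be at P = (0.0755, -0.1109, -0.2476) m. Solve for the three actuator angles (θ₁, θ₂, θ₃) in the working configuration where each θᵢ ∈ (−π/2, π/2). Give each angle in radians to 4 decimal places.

arm 1 (φ=0.0°): x'=0.0755, y'=-0.1109
  e−x'=0.0945;  (l²−L²−(e−x')²−y'²−z²)/2L = 0.1361
  γ=atan2(-0.2476,0.0945)=-1.2062;  ψ=arccos(0.5136)=1.0315;  θ1=γ+ψ≈-0.1747
rotate P by −φ2: (-0.1338, -0.0099, -0.2476)
  A cos θ + B sin θ = C:  0.3038·cos θ + -0.2476·sin θ = -0.1604
  √(A²+B²)=0.3919;  θ2 = -0.6838+1.9924 ≈ 1.3086
arm 3 (φ=240.0°): x'=0.0583, y'=0.1208
  e−x'=0.1117;  (l²−L²−(e−x')²−y'²−z²)/2L = 0.1117
  γ=atan2(-0.2476,0.1117)=-1.1470;  ψ=arccos(0.4113)=1.1469;  θ3=γ+ψ≈-0.0001

θ₁ = -0.1747, θ₂ = 1.3086, θ₃ = -0.0001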